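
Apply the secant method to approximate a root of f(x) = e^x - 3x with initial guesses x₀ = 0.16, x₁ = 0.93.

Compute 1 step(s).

f(x) = e^x - 3x
x₀ = 0.16, x₁ = 0.93

Secant formula: x_{n+1} = x_n - f(x_n)(x_n - x_{n-1})/(f(x_n) - f(x_{n-1}))

Iteration 1:
  f(0.160000) = 0.693511
  f(0.930000) = -0.255491
  x_2 = 0.930000 - (-0.255491)×(0.930000 - 0.160000)/(-0.255491 - 0.693511)
       = 0.722700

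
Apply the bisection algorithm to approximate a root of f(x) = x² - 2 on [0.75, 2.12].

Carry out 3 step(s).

f(x) = x² - 2
Initial interval: [0.75, 2.12]

Iteration 1:
  c_1 = (0.750000 + 2.120000)/2 = 1.435000
  f(c_1) = f(1.435000) = 0.059225
  f(a) × f(c) < 0, new interval: [0.750000, 1.435000]
Iteration 2:
  c_2 = (0.750000 + 1.435000)/2 = 1.092500
  f(c_2) = f(1.092500) = -0.806444
  f(a) × f(c) ≥ 0, new interval: [1.092500, 1.435000]
Iteration 3:
  c_3 = (1.092500 + 1.435000)/2 = 1.263750
  f(c_3) = f(1.263750) = -0.402936
  f(a) × f(c) ≥ 0, new interval: [1.263750, 1.435000]

After 3 iteration(s), the approximation is c_3 = 1.263750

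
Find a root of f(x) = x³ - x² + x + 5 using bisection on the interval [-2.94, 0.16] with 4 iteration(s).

f(x) = x³ - x² + x + 5
Initial interval: [-2.94, 0.16]

Iteration 1:
  c_1 = (-2.940000 + 0.160000)/2 = -1.390000
  f(c_1) = f(-1.390000) = -1.007719
  f(a) × f(c) ≥ 0, new interval: [-1.390000, 0.160000]
Iteration 2:
  c_2 = (-1.390000 + 0.160000)/2 = -0.615000
  f(c_2) = f(-0.615000) = 3.774167
  f(a) × f(c) < 0, new interval: [-1.390000, -0.615000]
Iteration 3:
  c_3 = (-1.390000 + (-0.615000))/2 = -1.002500
  f(c_3) = f(-1.002500) = 1.984975
  f(a) × f(c) < 0, new interval: [-1.390000, -1.002500]
Iteration 4:
  c_4 = (-1.390000 + (-1.002500))/2 = -1.196250
  f(c_4) = f(-1.196250) = 0.660885
  f(a) × f(c) < 0, new interval: [-1.390000, -1.196250]

After 4 iteration(s), the approximation is c_4 = -1.196250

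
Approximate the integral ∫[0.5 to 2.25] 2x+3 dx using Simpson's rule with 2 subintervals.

f(x) = 2x+3
a = 0.5, b = 2.25, n = 2
h = (b - a)/n = 0.875000

Simpson's rule: (h/3)[f(x₀) + 4f(x₁) + 2f(x₂) + ... + f(xₙ)]

x_0 = 0.5000, f(x_0) = 4.000000, coefficient = 1
x_1 = 1.3750, f(x_1) = 5.750000, coefficient = 4
x_2 = 2.2500, f(x_2) = 7.500000, coefficient = 1

I ≈ (0.875000/3) × 34.500000 = 10.062500
Exact value: 10.062500
Error: 0.000000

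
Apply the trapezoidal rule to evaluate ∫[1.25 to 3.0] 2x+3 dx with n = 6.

f(x) = 2x+3
a = 1.25, b = 3.0, n = 6
h = (b - a)/n = 0.291667

Trapezoidal rule: (h/2)[f(x₀) + 2f(x₁) + 2f(x₂) + ... + f(xₙ)]

x_0 = 1.2500, f(x_0) = 5.500000, coefficient = 1
x_1 = 1.5417, f(x_1) = 6.083333, coefficient = 2
x_2 = 1.8333, f(x_2) = 6.666667, coefficient = 2
x_3 = 2.1250, f(x_3) = 7.250000, coefficient = 2
x_4 = 2.4167, f(x_4) = 7.833333, coefficient = 2
x_5 = 2.7083, f(x_5) = 8.416667, coefficient = 2
x_6 = 3.0000, f(x_6) = 9.000000, coefficient = 1

I ≈ (0.291667/2) × 87.000000 = 12.687500
Exact value: 12.687500
Error: 0.000000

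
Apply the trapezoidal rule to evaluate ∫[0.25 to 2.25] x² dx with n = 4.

f(x) = x²
a = 0.25, b = 2.25, n = 4
h = (b - a)/n = 0.500000

Trapezoidal rule: (h/2)[f(x₀) + 2f(x₁) + 2f(x₂) + ... + f(xₙ)]

x_0 = 0.2500, f(x_0) = 0.062500, coefficient = 1
x_1 = 0.7500, f(x_1) = 0.562500, coefficient = 2
x_2 = 1.2500, f(x_2) = 1.562500, coefficient = 2
x_3 = 1.7500, f(x_3) = 3.062500, coefficient = 2
x_4 = 2.2500, f(x_4) = 5.062500, coefficient = 1

I ≈ (0.500000/2) × 15.500000 = 3.875000
Exact value: 3.791667
Error: 0.083333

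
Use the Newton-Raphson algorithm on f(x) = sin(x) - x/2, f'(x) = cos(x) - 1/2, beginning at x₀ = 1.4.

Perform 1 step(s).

f(x) = sin(x) - x/2
f'(x) = cos(x) - 1/2
x₀ = 1.4

Newton-Raphson formula: x_{n+1} = x_n - f(x_n)/f'(x_n)

Iteration 1:
  f(1.400000) = 0.285450
  f'(1.400000) = -0.330033
  x_1 = 1.400000 - 0.285450/(-0.330033) = 2.264913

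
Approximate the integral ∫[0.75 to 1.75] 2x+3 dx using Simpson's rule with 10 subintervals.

f(x) = 2x+3
a = 0.75, b = 1.75, n = 10
h = (b - a)/n = 0.100000

Simpson's rule: (h/3)[f(x₀) + 4f(x₁) + 2f(x₂) + ... + f(xₙ)]

x_0 = 0.7500, f(x_0) = 4.500000, coefficient = 1
x_1 = 0.8500, f(x_1) = 4.700000, coefficient = 4
x_2 = 0.9500, f(x_2) = 4.900000, coefficient = 2
x_3 = 1.0500, f(x_3) = 5.100000, coefficient = 4
x_4 = 1.1500, f(x_4) = 5.300000, coefficient = 2
x_5 = 1.2500, f(x_5) = 5.500000, coefficient = 4
x_6 = 1.3500, f(x_6) = 5.700000, coefficient = 2
x_7 = 1.4500, f(x_7) = 5.900000, coefficient = 4
x_8 = 1.5500, f(x_8) = 6.100000, coefficient = 2
x_9 = 1.6500, f(x_9) = 6.300000, coefficient = 4
x_10 = 1.7500, f(x_10) = 6.500000, coefficient = 1

I ≈ (0.100000/3) × 165.000000 = 5.500000
Exact value: 5.500000
Error: 0.000000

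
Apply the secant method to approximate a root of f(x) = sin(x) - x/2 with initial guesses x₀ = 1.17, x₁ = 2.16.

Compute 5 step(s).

f(x) = sin(x) - x/2
x₀ = 1.17, x₁ = 2.16

Secant formula: x_{n+1} = x_n - f(x_n)(x_n - x_{n-1})/(f(x_n) - f(x_{n-1}))

Iteration 1:
  f(1.170000) = 0.335751
  f(2.160000) = -0.248617
  x_2 = 2.160000 - (-0.248617)×(2.160000 - 1.170000)/(-0.248617 - 0.335751)
       = 1.738809
Iteration 2:
  f(2.160000) = -0.248617
  f(1.738809) = 0.116515
  x_3 = 1.738809 - 0.116515×(1.738809 - 2.160000)/(0.116515 - (-0.248617))
       = 1.873212
Iteration 3:
  f(1.738809) = 0.116515
  f(1.873212) = 0.018014
  x_4 = 1.873212 - 0.018014×(1.873212 - 1.738809)/(0.018014 - 0.116515)
       = 1.897792
Iteration 4:
  f(1.873212) = 0.018014
  f(1.897792) = -0.001884
  x_5 = 1.897792 - (-0.001884)×(1.897792 - 1.873212)/(-0.001884 - 0.018014)
       = 1.895464
Iteration 5:
  f(1.897792) = -0.001884
  f(1.895464) = 0.000025
  x_6 = 1.895464 - 0.000025×(1.895464 - 1.897792)/(0.000025 - (-0.001884))
       = 1.895494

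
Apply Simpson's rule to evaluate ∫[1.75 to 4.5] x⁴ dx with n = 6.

f(x) = x⁴
a = 1.75, b = 4.5, n = 6
h = (b - a)/n = 0.458333

Simpson's rule: (h/3)[f(x₀) + 4f(x₁) + 2f(x₂) + ... + f(xₙ)]

x_0 = 1.7500, f(x_0) = 9.378906, coefficient = 1
x_1 = 2.2083, f(x_1) = 23.782555, coefficient = 4
x_2 = 2.6667, f(x_2) = 50.567901, coefficient = 2
x_3 = 3.1250, f(x_3) = 95.367432, coefficient = 4
x_4 = 3.5833, f(x_4) = 164.872733, coefficient = 2
x_5 = 4.0417, f(x_5) = 266.834494, coefficient = 4
x_6 = 4.5000, f(x_6) = 410.062500, coefficient = 1

I ≈ (0.458333/3) × 2394.260598 = 365.789814
Exact value: 365.773633
Error: 0.016181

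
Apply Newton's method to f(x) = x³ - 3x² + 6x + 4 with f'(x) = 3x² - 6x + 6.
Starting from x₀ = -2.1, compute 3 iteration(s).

f(x) = x³ - 3x² + 6x + 4
f'(x) = 3x² - 6x + 6
x₀ = -2.1

Newton-Raphson formula: x_{n+1} = x_n - f(x_n)/f'(x_n)

Iteration 1:
  f(-2.100000) = -31.091000
  f'(-2.100000) = 31.830000
  x_1 = -2.100000 - (-31.091000)/31.830000 = -1.123217
Iteration 2:
  f(-1.123217) = -7.941222
  f'(-1.123217) = 16.524152
  x_2 = -1.123217 - (-7.941222)/16.524152 = -0.642634
Iteration 3:
  f(-0.642634) = -1.360138
  f'(-0.642634) = 11.094743
  x_3 = -0.642634 - (-1.360138)/11.094743 = -0.520041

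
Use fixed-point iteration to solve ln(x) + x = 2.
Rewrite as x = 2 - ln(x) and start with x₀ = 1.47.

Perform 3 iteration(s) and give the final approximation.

Equation: ln(x) + x = 2
Fixed-point form: x = 2 - ln(x)
x₀ = 1.47

x_1 = g(1.470000) = 1.614738
x_2 = g(1.614738) = 1.520828
x_3 = g(1.520828) = 1.580745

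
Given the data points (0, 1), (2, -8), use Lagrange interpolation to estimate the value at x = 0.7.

Lagrange interpolation formula:
P(x) = Σ yᵢ × Lᵢ(x)
where Lᵢ(x) = Π_{j≠i} (x - xⱼ)/(xᵢ - xⱼ)

L_0(0.7) = (0.7 - 2)/(0 - 2) = 0.650000
L_1(0.7) = (0.7 - 0)/(2 - 0) = 0.350000

P(0.7) = 1×L_0(0.7) + (-8)×L_1(0.7)
P(0.7) = -2.150000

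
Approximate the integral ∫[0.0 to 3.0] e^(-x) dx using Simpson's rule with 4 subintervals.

f(x) = e^(-x)
a = 0.0, b = 3.0, n = 4
h = (b - a)/n = 0.750000

Simpson's rule: (h/3)[f(x₀) + 4f(x₁) + 2f(x₂) + ... + f(xₙ)]

x_0 = 0.0000, f(x_0) = 1.000000, coefficient = 1
x_1 = 0.7500, f(x_1) = 0.472367, coefficient = 4
x_2 = 1.5000, f(x_2) = 0.223130, coefficient = 2
x_3 = 2.2500, f(x_3) = 0.105399, coefficient = 4
x_4 = 3.0000, f(x_4) = 0.049787, coefficient = 1

I ≈ (0.750000/3) × 3.807110 = 0.951778
Exact value: 0.950213
Error: 0.001565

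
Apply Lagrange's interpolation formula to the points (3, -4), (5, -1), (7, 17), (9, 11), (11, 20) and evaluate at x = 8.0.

Lagrange interpolation formula:
P(x) = Σ yᵢ × Lᵢ(x)
where Lᵢ(x) = Π_{j≠i} (x - xⱼ)/(xᵢ - xⱼ)

L_0(8.0) = (8.0 - 5)/(3 - 5) × (8.0 - 7)/(3 - 7) × (8.0 - 9)/(3 - 9) × (8.0 - 11)/(3 - 11) = 0.023438
L_1(8.0) = (8.0 - 3)/(5 - 3) × (8.0 - 7)/(5 - 7) × (8.0 - 9)/(5 - 9) × (8.0 - 11)/(5 - 11) = -0.156250
L_2(8.0) = (8.0 - 3)/(7 - 3) × (8.0 - 5)/(7 - 5) × (8.0 - 9)/(7 - 9) × (8.0 - 11)/(7 - 11) = 0.703125
L_3(8.0) = (8.0 - 3)/(9 - 3) × (8.0 - 5)/(9 - 5) × (8.0 - 7)/(9 - 7) × (8.0 - 11)/(9 - 11) = 0.468750
L_4(8.0) = (8.0 - 3)/(11 - 3) × (8.0 - 5)/(11 - 5) × (8.0 - 7)/(11 - 7) × (8.0 - 9)/(11 - 9) = -0.039062

P(8.0) = (-4)×L_0(8.0) + (-1)×L_1(8.0) + 17×L_2(8.0) + 11×L_3(8.0) + 20×L_4(8.0)
P(8.0) = 16.390625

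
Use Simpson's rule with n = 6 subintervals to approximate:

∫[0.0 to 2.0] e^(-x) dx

f(x) = e^(-x)
a = 0.0, b = 2.0, n = 6
h = (b - a)/n = 0.333333

Simpson's rule: (h/3)[f(x₀) + 4f(x₁) + 2f(x₂) + ... + f(xₙ)]

x_0 = 0.0000, f(x_0) = 1.000000, coefficient = 1
x_1 = 0.3333, f(x_1) = 0.716531, coefficient = 4
x_2 = 0.6667, f(x_2) = 0.513417, coefficient = 2
x_3 = 1.0000, f(x_3) = 0.367879, coefficient = 4
x_4 = 1.3333, f(x_4) = 0.263597, coefficient = 2
x_5 = 1.6667, f(x_5) = 0.188876, coefficient = 4
x_6 = 2.0000, f(x_6) = 0.135335, coefficient = 1

I ≈ (0.333333/3) × 7.782509 = 0.864723
Exact value: 0.864665
Error: 0.000059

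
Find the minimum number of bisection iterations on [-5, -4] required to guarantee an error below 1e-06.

We need (b-a)/2^n ≤ 1e-06
(-4 - (-5))/2^n ≤ 1e-06
1/2^n ≤ 1e-06
2^n ≥ 1000000
n ≥ log₂(1000000) = 19.93
n ≥ 20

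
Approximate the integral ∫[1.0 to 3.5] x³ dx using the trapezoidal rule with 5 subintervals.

f(x) = x³
a = 1.0, b = 3.5, n = 5
h = (b - a)/n = 0.500000

Trapezoidal rule: (h/2)[f(x₀) + 2f(x₁) + 2f(x₂) + ... + f(xₙ)]

x_0 = 1.0000, f(x_0) = 1.000000, coefficient = 1
x_1 = 1.5000, f(x_1) = 3.375000, coefficient = 2
x_2 = 2.0000, f(x_2) = 8.000000, coefficient = 2
x_3 = 2.5000, f(x_3) = 15.625000, coefficient = 2
x_4 = 3.0000, f(x_4) = 27.000000, coefficient = 2
x_5 = 3.5000, f(x_5) = 42.875000, coefficient = 1

I ≈ (0.500000/2) × 151.875000 = 37.968750
Exact value: 37.265625
Error: 0.703125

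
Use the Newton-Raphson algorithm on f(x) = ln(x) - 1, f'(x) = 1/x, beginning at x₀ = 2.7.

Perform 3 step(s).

f(x) = ln(x) - 1
f'(x) = 1/x
x₀ = 2.7

Newton-Raphson formula: x_{n+1} = x_n - f(x_n)/f'(x_n)

Iteration 1:
  f(2.700000) = -0.006748
  f'(2.700000) = 0.370370
  x_1 = 2.700000 - (-0.006748)/0.370370 = 2.718220
Iteration 2:
  f(2.718220) = -0.000023
  f'(2.718220) = 0.367888
  x_2 = 2.718220 - (-0.000023)/0.367888 = 2.718282
Iteration 3:
  f(2.718282) = 0.000000
  f'(2.718282) = 0.367879
  x_3 = 2.718282 - 0.000000/0.367879 = 2.718282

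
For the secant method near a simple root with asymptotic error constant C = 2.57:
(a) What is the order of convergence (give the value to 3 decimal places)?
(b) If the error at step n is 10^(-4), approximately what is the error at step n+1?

(a) Secant method has superlinear convergence with order φ = (1+√5)/2 ≈ 1.618.
    This means |e_{n+1}| ≈ C|e_n|^1.618.

(b) With |e_n| = 10^(-4) and C = 2.57:
    |e_{n+1}| ≈ 2.57 × (10^(-4))^1.618 = 2.57 × 10^(-6.47)

(a) ≈ 1.618 (golden ratio); (b) |e_{n+1}| ≈ 8.666e-07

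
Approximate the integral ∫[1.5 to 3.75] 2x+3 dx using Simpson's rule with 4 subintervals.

f(x) = 2x+3
a = 1.5, b = 3.75, n = 4
h = (b - a)/n = 0.562500

Simpson's rule: (h/3)[f(x₀) + 4f(x₁) + 2f(x₂) + ... + f(xₙ)]

x_0 = 1.5000, f(x_0) = 6.000000, coefficient = 1
x_1 = 2.0625, f(x_1) = 7.125000, coefficient = 4
x_2 = 2.6250, f(x_2) = 8.250000, coefficient = 2
x_3 = 3.1875, f(x_3) = 9.375000, coefficient = 4
x_4 = 3.7500, f(x_4) = 10.500000, coefficient = 1

I ≈ (0.562500/3) × 99.000000 = 18.562500
Exact value: 18.562500
Error: 0.000000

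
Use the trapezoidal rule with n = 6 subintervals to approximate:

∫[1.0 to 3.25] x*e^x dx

f(x) = x*e^x
a = 1.0, b = 3.25, n = 6
h = (b - a)/n = 0.375000

Trapezoidal rule: (h/2)[f(x₀) + 2f(x₁) + 2f(x₂) + ... + f(xₙ)]

x_0 = 1.0000, f(x_0) = 2.718282, coefficient = 1
x_1 = 1.3750, f(x_1) = 5.438230, coefficient = 2
x_2 = 1.7500, f(x_2) = 10.070555, coefficient = 2
x_3 = 2.1250, f(x_3) = 17.792407, coefficient = 2
x_4 = 2.5000, f(x_4) = 30.456235, coefficient = 2
x_5 = 2.8750, f(x_5) = 50.960594, coefficient = 2
x_6 = 3.2500, f(x_6) = 83.818605, coefficient = 1

I ≈ (0.375000/2) × 315.972930 = 59.244924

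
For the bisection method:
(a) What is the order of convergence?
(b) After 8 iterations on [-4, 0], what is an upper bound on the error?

(a) Bisection has linear (order 1) convergence; the error is halved each step.

(b) Error bound = (b-a)/2^n = (0 - (-4))/2^{8}
    = 4/2^{8}

(a) 1 (linear); (b) error ≤ 1.56e-02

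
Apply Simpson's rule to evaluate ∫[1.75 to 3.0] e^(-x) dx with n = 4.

f(x) = e^(-x)
a = 1.75, b = 3.0, n = 4
h = (b - a)/n = 0.312500

Simpson's rule: (h/3)[f(x₀) + 4f(x₁) + 2f(x₂) + ... + f(xₙ)]

x_0 = 1.7500, f(x_0) = 0.173774, coefficient = 1
x_1 = 2.0625, f(x_1) = 0.127136, coefficient = 4
x_2 = 2.3750, f(x_2) = 0.093014, coefficient = 2
x_3 = 2.6875, f(x_3) = 0.068051, coefficient = 4
x_4 = 3.0000, f(x_4) = 0.049787, coefficient = 1

I ≈ (0.312500/3) × 1.190336 = 0.123993
Exact value: 0.123987
Error: 0.000006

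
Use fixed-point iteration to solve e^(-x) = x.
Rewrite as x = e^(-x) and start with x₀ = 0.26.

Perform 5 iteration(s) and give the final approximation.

Equation: e^(-x) = x
Fixed-point form: x = e^(-x)
x₀ = 0.26

x_1 = g(0.260000) = 0.771052
x_2 = g(0.771052) = 0.462526
x_3 = g(0.462526) = 0.629691
x_4 = g(0.629691) = 0.532757
x_5 = g(0.532757) = 0.586985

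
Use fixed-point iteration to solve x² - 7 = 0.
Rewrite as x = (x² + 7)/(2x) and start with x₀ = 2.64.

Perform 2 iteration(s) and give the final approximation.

Equation: x² - 7 = 0
Fixed-point form: x = (x² + 7)/(2x)
x₀ = 2.64

x_1 = g(2.640000) = 2.645758
x_2 = g(2.645758) = 2.645751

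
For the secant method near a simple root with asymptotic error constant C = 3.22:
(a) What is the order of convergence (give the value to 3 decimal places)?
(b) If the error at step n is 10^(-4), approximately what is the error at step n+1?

(a) Secant method has superlinear convergence with order φ = (1+√5)/2 ≈ 1.618.
    This means |e_{n+1}| ≈ C|e_n|^1.618.

(b) With |e_n| = 10^(-4) and C = 3.22:
    |e_{n+1}| ≈ 3.22 × (10^(-4))^1.618 = 3.22 × 10^(-6.47)

(a) ≈ 1.618 (golden ratio); (b) |e_{n+1}| ≈ 1.086e-06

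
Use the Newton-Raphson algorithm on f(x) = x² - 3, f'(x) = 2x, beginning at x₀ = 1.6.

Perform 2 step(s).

f(x) = x² - 3
f'(x) = 2x
x₀ = 1.6

Newton-Raphson formula: x_{n+1} = x_n - f(x_n)/f'(x_n)

Iteration 1:
  f(1.600000) = -0.440000
  f'(1.600000) = 3.200000
  x_1 = 1.600000 - (-0.440000)/3.200000 = 1.737500
Iteration 2:
  f(1.737500) = 0.018906
  f'(1.737500) = 3.475000
  x_2 = 1.737500 - 0.018906/3.475000 = 1.732059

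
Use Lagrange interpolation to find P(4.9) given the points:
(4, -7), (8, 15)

Lagrange interpolation formula:
P(x) = Σ yᵢ × Lᵢ(x)
where Lᵢ(x) = Π_{j≠i} (x - xⱼ)/(xᵢ - xⱼ)

L_0(4.9) = (4.9 - 8)/(4 - 8) = 0.775000
L_1(4.9) = (4.9 - 4)/(8 - 4) = 0.225000

P(4.9) = (-7)×L_0(4.9) + 15×L_1(4.9)
P(4.9) = -2.050000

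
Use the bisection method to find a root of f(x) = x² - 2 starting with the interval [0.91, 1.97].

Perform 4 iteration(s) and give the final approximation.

f(x) = x² - 2
Initial interval: [0.91, 1.97]

Iteration 1:
  c_1 = (0.910000 + 1.970000)/2 = 1.440000
  f(c_1) = f(1.440000) = 0.073600
  f(a) × f(c) < 0, new interval: [0.910000, 1.440000]
Iteration 2:
  c_2 = (0.910000 + 1.440000)/2 = 1.175000
  f(c_2) = f(1.175000) = -0.619375
  f(a) × f(c) ≥ 0, new interval: [1.175000, 1.440000]
Iteration 3:
  c_3 = (1.175000 + 1.440000)/2 = 1.307500
  f(c_3) = f(1.307500) = -0.290444
  f(a) × f(c) ≥ 0, new interval: [1.307500, 1.440000]
Iteration 4:
  c_4 = (1.307500 + 1.440000)/2 = 1.373750
  f(c_4) = f(1.373750) = -0.112811
  f(a) × f(c) ≥ 0, new interval: [1.373750, 1.440000]

After 4 iteration(s), the approximation is c_4 = 1.373750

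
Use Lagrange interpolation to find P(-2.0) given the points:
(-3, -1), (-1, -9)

Lagrange interpolation formula:
P(x) = Σ yᵢ × Lᵢ(x)
where Lᵢ(x) = Π_{j≠i} (x - xⱼ)/(xᵢ - xⱼ)

L_0(-2.0) = (-2.0 - (-1))/(-3 - (-1)) = 0.500000
L_1(-2.0) = (-2.0 - (-3))/(-1 - (-3)) = 0.500000

P(-2.0) = (-1)×L_0(-2.0) + (-9)×L_1(-2.0)
P(-2.0) = -5.000000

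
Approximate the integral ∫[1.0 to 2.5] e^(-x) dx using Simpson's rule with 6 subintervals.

f(x) = e^(-x)
a = 1.0, b = 2.5, n = 6
h = (b - a)/n = 0.250000

Simpson's rule: (h/3)[f(x₀) + 4f(x₁) + 2f(x₂) + ... + f(xₙ)]

x_0 = 1.0000, f(x_0) = 0.367879, coefficient = 1
x_1 = 1.2500, f(x_1) = 0.286505, coefficient = 4
x_2 = 1.5000, f(x_2) = 0.223130, coefficient = 2
x_3 = 1.7500, f(x_3) = 0.173774, coefficient = 4
x_4 = 2.0000, f(x_4) = 0.135335, coefficient = 2
x_5 = 2.2500, f(x_5) = 0.105399, coefficient = 4
x_6 = 2.5000, f(x_6) = 0.082085, coefficient = 1

I ≈ (0.250000/3) × 3.429607 = 0.285801
Exact value: 0.285794
Error: 0.000006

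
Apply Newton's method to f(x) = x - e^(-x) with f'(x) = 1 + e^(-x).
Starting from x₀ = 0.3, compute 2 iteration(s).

f(x) = x - e^(-x)
f'(x) = 1 + e^(-x)
x₀ = 0.3

Newton-Raphson formula: x_{n+1} = x_n - f(x_n)/f'(x_n)

Iteration 1:
  f(0.300000) = -0.440818
  f'(0.300000) = 1.740818
  x_1 = 0.300000 - (-0.440818)/1.740818 = 0.553225
Iteration 2:
  f(0.553225) = -0.021868
  f'(0.553225) = 1.575092
  x_2 = 0.553225 - (-0.021868)/1.575092 = 0.567108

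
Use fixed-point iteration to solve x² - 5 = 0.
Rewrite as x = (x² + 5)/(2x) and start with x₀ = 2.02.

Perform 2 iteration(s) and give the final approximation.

Equation: x² - 5 = 0
Fixed-point form: x = (x² + 5)/(2x)
x₀ = 2.02

x_1 = g(2.020000) = 2.247624
x_2 = g(2.247624) = 2.236098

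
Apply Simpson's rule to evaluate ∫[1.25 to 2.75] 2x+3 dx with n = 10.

f(x) = 2x+3
a = 1.25, b = 2.75, n = 10
h = (b - a)/n = 0.150000

Simpson's rule: (h/3)[f(x₀) + 4f(x₁) + 2f(x₂) + ... + f(xₙ)]

x_0 = 1.2500, f(x_0) = 5.500000, coefficient = 1
x_1 = 1.4000, f(x_1) = 5.800000, coefficient = 4
x_2 = 1.5500, f(x_2) = 6.100000, coefficient = 2
x_3 = 1.7000, f(x_3) = 6.400000, coefficient = 4
x_4 = 1.8500, f(x_4) = 6.700000, coefficient = 2
x_5 = 2.0000, f(x_5) = 7.000000, coefficient = 4
x_6 = 2.1500, f(x_6) = 7.300000, coefficient = 2
x_7 = 2.3000, f(x_7) = 7.600000, coefficient = 4
x_8 = 2.4500, f(x_8) = 7.900000, coefficient = 2
x_9 = 2.6000, f(x_9) = 8.200000, coefficient = 4
x_10 = 2.7500, f(x_10) = 8.500000, coefficient = 1

I ≈ (0.150000/3) × 210.000000 = 10.500000
Exact value: 10.500000
Error: 0.000000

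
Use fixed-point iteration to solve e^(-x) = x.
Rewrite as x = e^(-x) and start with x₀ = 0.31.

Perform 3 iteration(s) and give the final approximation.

Equation: e^(-x) = x
Fixed-point form: x = e^(-x)
x₀ = 0.31

x_1 = g(0.310000) = 0.733447
x_2 = g(0.733447) = 0.480251
x_3 = g(0.480251) = 0.618628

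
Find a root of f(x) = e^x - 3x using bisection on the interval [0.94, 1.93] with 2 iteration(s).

f(x) = e^x - 3x
Initial interval: [0.94, 1.93]

Iteration 1:
  c_1 = (0.940000 + 1.930000)/2 = 1.435000
  f(c_1) = f(1.435000) = -0.105355
  f(a) × f(c) ≥ 0, new interval: [1.435000, 1.930000]
Iteration 2:
  c_2 = (1.435000 + 1.930000)/2 = 1.682500
  f(c_2) = f(1.682500) = 0.331487
  f(a) × f(c) < 0, new interval: [1.435000, 1.682500]

After 2 iteration(s), the approximation is c_2 = 1.682500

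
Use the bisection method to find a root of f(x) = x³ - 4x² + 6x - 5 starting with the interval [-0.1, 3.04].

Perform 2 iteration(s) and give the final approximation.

f(x) = x³ - 4x² + 6x - 5
Initial interval: [-0.1, 3.04]

Iteration 1:
  c_1 = (-0.100000 + 3.040000)/2 = 1.470000
  f(c_1) = f(1.470000) = -1.647077
  f(a) × f(c) ≥ 0, new interval: [1.470000, 3.040000]
Iteration 2:
  c_2 = (1.470000 + 3.040000)/2 = 2.255000
  f(c_2) = f(2.255000) = -0.343369
  f(a) × f(c) ≥ 0, new interval: [2.255000, 3.040000]

After 2 iteration(s), the approximation is c_2 = 2.255000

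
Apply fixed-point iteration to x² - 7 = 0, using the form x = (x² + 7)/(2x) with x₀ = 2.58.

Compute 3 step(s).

Equation: x² - 7 = 0
Fixed-point form: x = (x² + 7)/(2x)
x₀ = 2.58

x_1 = g(2.580000) = 2.646589
x_2 = g(2.646589) = 2.645751
x_3 = g(2.645751) = 2.645751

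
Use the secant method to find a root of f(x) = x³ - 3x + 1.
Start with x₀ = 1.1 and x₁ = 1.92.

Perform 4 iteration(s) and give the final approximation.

f(x) = x³ - 3x + 1
x₀ = 1.1, x₁ = 1.92

Secant formula: x_{n+1} = x_n - f(x_n)(x_n - x_{n-1})/(f(x_n) - f(x_{n-1}))

Iteration 1:
  f(1.100000) = -0.969000
  f(1.920000) = 2.317888
  x_2 = 1.920000 - 2.317888×(1.920000 - 1.100000)/(2.317888 - (-0.969000))
       = 1.341742
Iteration 2:
  f(1.920000) = 2.317888
  f(1.341742) = -0.609725
  x_3 = 1.341742 - (-0.609725)×(1.341742 - 1.920000)/(-0.609725 - 2.317888)
       = 1.462174
Iteration 3:
  f(1.341742) = -0.609725
  f(1.462174) = -0.260462
  x_4 = 1.462174 - (-0.260462)×(1.462174 - 1.341742)/(-0.260462 - (-0.609725))
       = 1.551986
Iteration 4:
  f(1.462174) = -0.260462
  f(1.551986) = 0.082250
  x_5 = 1.551986 - 0.082250×(1.551986 - 1.462174)/(0.082250 - (-0.260462))
       = 1.530432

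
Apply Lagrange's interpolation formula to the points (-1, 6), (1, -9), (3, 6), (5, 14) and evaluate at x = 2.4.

Lagrange interpolation formula:
P(x) = Σ yᵢ × Lᵢ(x)
where Lᵢ(x) = Π_{j≠i} (x - xⱼ)/(xᵢ - xⱼ)

L_0(2.4) = (2.4 - 1)/(-1 - 1) × (2.4 - 3)/(-1 - 3) × (2.4 - 5)/(-1 - 5) = -0.045500
L_1(2.4) = (2.4 - (-1))/(1 - (-1)) × (2.4 - 3)/(1 - 3) × (2.4 - 5)/(1 - 5) = 0.331500
L_2(2.4) = (2.4 - (-1))/(3 - (-1)) × (2.4 - 1)/(3 - 1) × (2.4 - 5)/(3 - 5) = 0.773500
L_3(2.4) = (2.4 - (-1))/(5 - (-1)) × (2.4 - 1)/(5 - 1) × (2.4 - 3)/(5 - 3) = -0.059500

P(2.4) = 6×L_0(2.4) + (-9)×L_1(2.4) + 6×L_2(2.4) + 14×L_3(2.4)
P(2.4) = 0.551500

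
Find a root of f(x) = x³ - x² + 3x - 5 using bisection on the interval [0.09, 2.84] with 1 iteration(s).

f(x) = x³ - x² + 3x - 5
Initial interval: [0.09, 2.84]

Iteration 1:
  c_1 = (0.090000 + 2.840000)/2 = 1.465000
  f(c_1) = f(1.465000) = 0.392995
  f(a) × f(c) < 0, new interval: [0.090000, 1.465000]

After 1 iteration(s), the approximation is c_1 = 1.465000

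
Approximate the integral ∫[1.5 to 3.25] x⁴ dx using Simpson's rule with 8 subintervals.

f(x) = x⁴
a = 1.5, b = 3.25, n = 8
h = (b - a)/n = 0.218750

Simpson's rule: (h/3)[f(x₀) + 4f(x₁) + 2f(x₂) + ... + f(xₙ)]

x_0 = 1.5000, f(x_0) = 5.062500, coefficient = 1
x_1 = 1.7188, f(x_1) = 8.726716, coefficient = 4
x_2 = 1.9375, f(x_2) = 14.091812, coefficient = 2
x_3 = 2.1562, f(x_3) = 21.617051, coefficient = 4
x_4 = 2.3750, f(x_4) = 31.816650, coefficient = 2
x_5 = 2.5938, f(x_5) = 45.259782, coefficient = 4
x_6 = 2.8125, f(x_6) = 62.570572, coefficient = 2
x_7 = 3.0312, f(x_7) = 84.428102, coefficient = 4
x_8 = 3.2500, f(x_8) = 111.566406, coefficient = 1

I ≈ (0.218750/3) × 973.713577 = 70.999948
Exact value: 70.999414
Error: 0.000534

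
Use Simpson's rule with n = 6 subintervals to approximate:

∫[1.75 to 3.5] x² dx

f(x) = x²
a = 1.75, b = 3.5, n = 6
h = (b - a)/n = 0.291667

Simpson's rule: (h/3)[f(x₀) + 4f(x₁) + 2f(x₂) + ... + f(xₙ)]

x_0 = 1.7500, f(x_0) = 3.062500, coefficient = 1
x_1 = 2.0417, f(x_1) = 4.168403, coefficient = 4
x_2 = 2.3333, f(x_2) = 5.444444, coefficient = 2
x_3 = 2.6250, f(x_3) = 6.890625, coefficient = 4
x_4 = 2.9167, f(x_4) = 8.506944, coefficient = 2
x_5 = 3.2083, f(x_5) = 10.293403, coefficient = 4
x_6 = 3.5000, f(x_6) = 12.250000, coefficient = 1

I ≈ (0.291667/3) × 128.625000 = 12.505208
Exact value: 12.505208
Error: 0.000000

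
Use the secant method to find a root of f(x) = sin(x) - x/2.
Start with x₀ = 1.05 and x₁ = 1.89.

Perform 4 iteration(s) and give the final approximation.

f(x) = sin(x) - x/2
x₀ = 1.05, x₁ = 1.89

Secant formula: x_{n+1} = x_n - f(x_n)(x_n - x_{n-1})/(f(x_n) - f(x_{n-1}))

Iteration 1:
  f(1.050000) = 0.342423
  f(1.890000) = 0.004486
  x_2 = 1.890000 - 0.004486×(1.890000 - 1.050000)/(0.004486 - 0.342423)
       = 1.901150
Iteration 2:
  f(1.890000) = 0.004486
  f(1.901150) = -0.004647
  x_3 = 1.901150 - (-0.004647)×(1.901150 - 1.890000)/(-0.004647 - 0.004486)
       = 1.895476
Iteration 3:
  f(1.901150) = -0.004647
  f(1.895476) = 0.000015
  x_4 = 1.895476 - 0.000015×(1.895476 - 1.901150)/(0.000015 - (-0.004647))
       = 1.895494
Iteration 4:
  f(1.895476) = 0.000015
  f(1.895494) = 0.000000
  x_5 = 1.895494 - 0.000000×(1.895494 - 1.895476)/(0.000000 - 0.000015)
       = 1.895494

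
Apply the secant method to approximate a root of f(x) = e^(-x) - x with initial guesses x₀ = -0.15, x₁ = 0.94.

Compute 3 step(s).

f(x) = e^(-x) - x
x₀ = -0.15, x₁ = 0.94

Secant formula: x_{n+1} = x_n - f(x_n)(x_n - x_{n-1})/(f(x_n) - f(x_{n-1}))

Iteration 1:
  f(-0.150000) = 1.311834
  f(0.940000) = -0.549372
  x_2 = 0.940000 - (-0.549372)×(0.940000 - (-0.150000))/(-0.549372 - 1.311834)
       = 0.618265
Iteration 2:
  f(0.940000) = -0.549372
  f(0.618265) = -0.079386
  x_3 = 0.618265 - (-0.079386)×(0.618265 - 0.940000)/(-0.079386 - (-0.549372))
       = 0.563920
Iteration 3:
  f(0.618265) = -0.079386
  f(0.563920) = 0.005054
  x_4 = 0.563920 - 0.005054×(0.563920 - 0.618265)/(0.005054 - (-0.079386))
       = 0.567173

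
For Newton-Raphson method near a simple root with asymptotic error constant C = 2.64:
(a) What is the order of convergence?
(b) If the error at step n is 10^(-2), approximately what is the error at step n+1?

(a) Newton-Raphson has quadratic (order 2) convergence near simple roots.
    This means |e_{n+1}| ≈ C|e_n|².

(b) With |e_n| = 10^(-2) and C = 2.64:
    |e_{n+1}| ≈ 2.64 × (10^(-2))² = 2.64 × 10^(-4)

(a) 2 (quadratic); (b) |e_{n+1}| ≈ 2.640e-04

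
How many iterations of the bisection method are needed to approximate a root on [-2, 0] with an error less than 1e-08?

We need (b-a)/2^n ≤ 1e-08
(0 - (-2))/2^n ≤ 1e-08
2/2^n ≤ 1e-08
2^n ≥ 200000000
n ≥ log₂(200000000) = 27.58
n ≥ 28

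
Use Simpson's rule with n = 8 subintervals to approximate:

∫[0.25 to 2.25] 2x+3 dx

f(x) = 2x+3
a = 0.25, b = 2.25, n = 8
h = (b - a)/n = 0.250000

Simpson's rule: (h/3)[f(x₀) + 4f(x₁) + 2f(x₂) + ... + f(xₙ)]

x_0 = 0.2500, f(x_0) = 3.500000, coefficient = 1
x_1 = 0.5000, f(x_1) = 4.000000, coefficient = 4
x_2 = 0.7500, f(x_2) = 4.500000, coefficient = 2
x_3 = 1.0000, f(x_3) = 5.000000, coefficient = 4
x_4 = 1.2500, f(x_4) = 5.500000, coefficient = 2
x_5 = 1.5000, f(x_5) = 6.000000, coefficient = 4
x_6 = 1.7500, f(x_6) = 6.500000, coefficient = 2
x_7 = 2.0000, f(x_7) = 7.000000, coefficient = 4
x_8 = 2.2500, f(x_8) = 7.500000, coefficient = 1

I ≈ (0.250000/3) × 132.000000 = 11.000000
Exact value: 11.000000
Error: 0.000000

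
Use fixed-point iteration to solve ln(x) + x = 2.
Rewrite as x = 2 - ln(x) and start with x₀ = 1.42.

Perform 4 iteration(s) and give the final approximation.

Equation: ln(x) + x = 2
Fixed-point form: x = 2 - ln(x)
x₀ = 1.42

x_1 = g(1.420000) = 1.649343
x_2 = g(1.649343) = 1.499623
x_3 = g(1.499623) = 1.594786
x_4 = g(1.594786) = 1.533260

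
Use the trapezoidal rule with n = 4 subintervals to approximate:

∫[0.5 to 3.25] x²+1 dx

f(x) = x²+1
a = 0.5, b = 3.25, n = 4
h = (b - a)/n = 0.687500

Trapezoidal rule: (h/2)[f(x₀) + 2f(x₁) + 2f(x₂) + ... + f(xₙ)]

x_0 = 0.5000, f(x_0) = 1.250000, coefficient = 1
x_1 = 1.1875, f(x_1) = 2.410156, coefficient = 2
x_2 = 1.8750, f(x_2) = 4.515625, coefficient = 2
x_3 = 2.5625, f(x_3) = 7.566406, coefficient = 2
x_4 = 3.2500, f(x_4) = 11.562500, coefficient = 1

I ≈ (0.687500/2) × 41.796875 = 14.367676
Exact value: 14.151042
Error: 0.216634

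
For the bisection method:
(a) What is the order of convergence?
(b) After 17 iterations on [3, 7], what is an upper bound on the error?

(a) Bisection has linear (order 1) convergence; the error is halved each step.

(b) Error bound = (b-a)/2^n = (7 - 3)/2^{17}
    = 4/2^{17}

(a) 1 (linear); (b) error ≤ 3.05e-05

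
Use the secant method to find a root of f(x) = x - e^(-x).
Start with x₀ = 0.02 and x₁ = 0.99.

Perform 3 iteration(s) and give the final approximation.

f(x) = x - e^(-x)
x₀ = 0.02, x₁ = 0.99

Secant formula: x_{n+1} = x_n - f(x_n)(x_n - x_{n-1})/(f(x_n) - f(x_{n-1}))

Iteration 1:
  f(0.020000) = -0.960199
  f(0.990000) = 0.618423
  x_2 = 0.990000 - 0.618423×(0.990000 - 0.020000)/(0.618423 - (-0.960199))
       = 0.610004
Iteration 2:
  f(0.990000) = 0.618423
  f(0.610004) = 0.066655
  x_3 = 0.610004 - 0.066655×(0.610004 - 0.990000)/(0.066655 - 0.618423)
       = 0.564099
Iteration 3:
  f(0.610004) = 0.066655
  f(0.564099) = -0.004773
  x_4 = 0.564099 - (-0.004773)×(0.564099 - 0.610004)/(-0.004773 - 0.066655)
       = 0.567167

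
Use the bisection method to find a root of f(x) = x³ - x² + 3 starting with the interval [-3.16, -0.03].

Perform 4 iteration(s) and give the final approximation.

f(x) = x³ - x² + 3
Initial interval: [-3.16, -0.03]

Iteration 1:
  c_1 = (-3.160000 + (-0.030000))/2 = -1.595000
  f(c_1) = f(-1.595000) = -3.601745
  f(a) × f(c) ≥ 0, new interval: [-1.595000, -0.030000]
Iteration 2:
  c_2 = (-1.595000 + (-0.030000))/2 = -0.812500
  f(c_2) = f(-0.812500) = 1.803467
  f(a) × f(c) < 0, new interval: [-1.595000, -0.812500]
Iteration 3:
  c_3 = (-1.595000 + (-0.812500))/2 = -1.203750
  f(c_3) = f(-1.203750) = -0.193265
  f(a) × f(c) ≥ 0, new interval: [-1.203750, -0.812500]
Iteration 4:
  c_4 = (-1.203750 + (-0.812500))/2 = -1.008125
  f(c_4) = f(-1.008125) = 0.959110
  f(a) × f(c) < 0, new interval: [-1.203750, -1.008125]

After 4 iteration(s), the approximation is c_4 = -1.008125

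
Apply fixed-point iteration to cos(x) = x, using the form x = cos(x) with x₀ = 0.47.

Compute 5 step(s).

Equation: cos(x) = x
Fixed-point form: x = cos(x)
x₀ = 0.47

x_1 = g(0.470000) = 0.891568
x_2 = g(0.891568) = 0.628193
x_3 = g(0.628193) = 0.809091
x_4 = g(0.809091) = 0.690157
x_5 = g(0.690157) = 0.771146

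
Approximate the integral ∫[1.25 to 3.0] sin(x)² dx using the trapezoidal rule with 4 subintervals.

f(x) = sin(x)²
a = 1.25, b = 3.0, n = 4
h = (b - a)/n = 0.437500

Trapezoidal rule: (h/2)[f(x₀) + 2f(x₁) + 2f(x₂) + ... + f(xₙ)]

x_0 = 1.2500, f(x_0) = 0.900572, coefficient = 1
x_1 = 1.6875, f(x_1) = 0.986442, coefficient = 2
x_2 = 2.1250, f(x_2) = 0.723044, coefficient = 2
x_3 = 2.5625, f(x_3) = 0.299499, coefficient = 2
x_4 = 3.0000, f(x_4) = 0.019915, coefficient = 1

I ≈ (0.437500/2) × 4.938456 = 1.080287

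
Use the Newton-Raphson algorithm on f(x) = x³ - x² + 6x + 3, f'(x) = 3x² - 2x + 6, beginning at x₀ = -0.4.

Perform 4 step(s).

f(x) = x³ - x² + 6x + 3
f'(x) = 3x² - 2x + 6
x₀ = -0.4

Newton-Raphson formula: x_{n+1} = x_n - f(x_n)/f'(x_n)

Iteration 1:
  f(-0.400000) = 0.376000
  f'(-0.400000) = 7.280000
  x_1 = -0.400000 - 0.376000/7.280000 = -0.451648
Iteration 2:
  f(-0.451648) = -0.006006
  f'(-0.451648) = 7.515255
  x_2 = -0.451648 - (-0.006006)/7.515255 = -0.450849
Iteration 3:
  f(-0.450849) = -0.000002
  f'(-0.450849) = 7.511493
  x_3 = -0.450849 - (-0.000002)/7.511493 = -0.450849
Iteration 4:
  f(-0.450849) = 0.000000
  f'(-0.450849) = 7.511492
  x_4 = -0.450849 - 0.000000/7.511492 = -0.450849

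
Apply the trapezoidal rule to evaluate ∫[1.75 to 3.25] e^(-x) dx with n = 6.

f(x) = e^(-x)
a = 1.75, b = 3.25, n = 6
h = (b - a)/n = 0.250000

Trapezoidal rule: (h/2)[f(x₀) + 2f(x₁) + 2f(x₂) + ... + f(xₙ)]

x_0 = 1.7500, f(x_0) = 0.173774, coefficient = 1
x_1 = 2.0000, f(x_1) = 0.135335, coefficient = 2
x_2 = 2.2500, f(x_2) = 0.105399, coefficient = 2
x_3 = 2.5000, f(x_3) = 0.082085, coefficient = 2
x_4 = 2.7500, f(x_4) = 0.063928, coefficient = 2
x_5 = 3.0000, f(x_5) = 0.049787, coefficient = 2
x_6 = 3.2500, f(x_6) = 0.038774, coefficient = 1

I ≈ (0.250000/2) × 1.085617 = 0.135702
Exact value: 0.135000
Error: 0.000702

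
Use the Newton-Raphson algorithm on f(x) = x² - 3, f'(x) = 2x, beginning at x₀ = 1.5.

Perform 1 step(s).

f(x) = x² - 3
f'(x) = 2x
x₀ = 1.5

Newton-Raphson formula: x_{n+1} = x_n - f(x_n)/f'(x_n)

Iteration 1:
  f(1.500000) = -0.750000
  f'(1.500000) = 3.000000
  x_1 = 1.500000 - (-0.750000)/3.000000 = 1.750000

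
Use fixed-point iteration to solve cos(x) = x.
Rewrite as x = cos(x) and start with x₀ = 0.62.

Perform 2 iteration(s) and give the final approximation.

Equation: cos(x) = x
Fixed-point form: x = cos(x)
x₀ = 0.62

x_1 = g(0.620000) = 0.813878
x_2 = g(0.813878) = 0.686684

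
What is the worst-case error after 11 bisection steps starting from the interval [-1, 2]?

Bisection error bound: |error| ≤ (b-a)/2^n
|error| ≤ (2 - (-1))/2^11 = 3/2^11
|error| ≤ 0.0014648438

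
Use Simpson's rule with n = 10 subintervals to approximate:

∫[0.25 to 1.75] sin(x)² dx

f(x) = sin(x)²
a = 0.25, b = 1.75, n = 10
h = (b - a)/n = 0.150000

Simpson's rule: (h/3)[f(x₀) + 4f(x₁) + 2f(x₂) + ... + f(xₙ)]

x_0 = 0.2500, f(x_0) = 0.061209, coefficient = 1
x_1 = 0.4000, f(x_1) = 0.151647, coefficient = 4
x_2 = 0.5500, f(x_2) = 0.273202, coefficient = 2
x_3 = 0.7000, f(x_3) = 0.415016, coefficient = 4
x_4 = 0.8500, f(x_4) = 0.564422, coefficient = 2
x_5 = 1.0000, f(x_5) = 0.708073, coefficient = 4
x_6 = 1.1500, f(x_6) = 0.833138, coefficient = 2
x_7 = 1.3000, f(x_7) = 0.928444, coefficient = 4
x_8 = 1.4500, f(x_8) = 0.985479, coefficient = 2
x_9 = 1.6000, f(x_9) = 0.999147, coefficient = 4
x_10 = 1.7500, f(x_10) = 0.968228, coefficient = 1

I ≈ (0.150000/3) × 19.151233 = 0.957562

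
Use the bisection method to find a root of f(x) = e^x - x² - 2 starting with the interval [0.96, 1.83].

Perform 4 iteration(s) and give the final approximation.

f(x) = e^x - x² - 2
Initial interval: [0.96, 1.83]

Iteration 1:
  c_1 = (0.960000 + 1.830000)/2 = 1.395000
  f(c_1) = f(1.395000) = 0.088950
  f(a) × f(c) < 0, new interval: [0.960000, 1.395000]
Iteration 2:
  c_2 = (0.960000 + 1.395000)/2 = 1.177500
  f(c_2) = f(1.177500) = -0.140258
  f(a) × f(c) ≥ 0, new interval: [1.177500, 1.395000]
Iteration 3:
  c_3 = (1.177500 + 1.395000)/2 = 1.286250
  f(c_3) = f(1.286250) = -0.035250
  f(a) × f(c) ≥ 0, new interval: [1.286250, 1.395000]
Iteration 4:
  c_4 = (1.286250 + 1.395000)/2 = 1.340625
  f(c_4) = f(1.340625) = 0.024156
  f(a) × f(c) < 0, new interval: [1.286250, 1.340625]

After 4 iteration(s), the approximation is c_4 = 1.340625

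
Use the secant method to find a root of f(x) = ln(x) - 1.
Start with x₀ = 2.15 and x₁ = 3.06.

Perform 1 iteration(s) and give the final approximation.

f(x) = ln(x) - 1
x₀ = 2.15, x₁ = 3.06

Secant formula: x_{n+1} = x_n - f(x_n)(x_n - x_{n-1})/(f(x_n) - f(x_{n-1}))

Iteration 1:
  f(2.150000) = -0.234532
  f(3.060000) = 0.118415
  x_2 = 3.060000 - 0.118415×(3.060000 - 2.150000)/(0.118415 - (-0.234532))
       = 2.754692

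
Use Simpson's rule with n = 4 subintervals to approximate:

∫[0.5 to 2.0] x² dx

f(x) = x²
a = 0.5, b = 2.0, n = 4
h = (b - a)/n = 0.375000

Simpson's rule: (h/3)[f(x₀) + 4f(x₁) + 2f(x₂) + ... + f(xₙ)]

x_0 = 0.5000, f(x_0) = 0.250000, coefficient = 1
x_1 = 0.8750, f(x_1) = 0.765625, coefficient = 4
x_2 = 1.2500, f(x_2) = 1.562500, coefficient = 2
x_3 = 1.6250, f(x_3) = 2.640625, coefficient = 4
x_4 = 2.0000, f(x_4) = 4.000000, coefficient = 1

I ≈ (0.375000/3) × 21.000000 = 2.625000
Exact value: 2.625000
Error: 0.000000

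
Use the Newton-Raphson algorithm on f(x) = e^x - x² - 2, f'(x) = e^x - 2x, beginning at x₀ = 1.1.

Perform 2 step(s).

f(x) = e^x - x² - 2
f'(x) = e^x - 2x
x₀ = 1.1

Newton-Raphson formula: x_{n+1} = x_n - f(x_n)/f'(x_n)

Iteration 1:
  f(1.100000) = -0.205834
  f'(1.100000) = 0.804166
  x_1 = 1.100000 - (-0.205834)/0.804166 = 1.355960
Iteration 2:
  f(1.355960) = 0.041856
  f'(1.355960) = 1.168564
  x_2 = 1.355960 - 0.041856/1.168564 = 1.320141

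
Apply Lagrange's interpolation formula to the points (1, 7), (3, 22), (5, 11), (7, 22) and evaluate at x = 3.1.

Lagrange interpolation formula:
P(x) = Σ yᵢ × Lᵢ(x)
where Lᵢ(x) = Π_{j≠i} (x - xⱼ)/(xᵢ - xⱼ)

L_0(3.1) = (3.1 - 3)/(1 - 3) × (3.1 - 5)/(1 - 5) × (3.1 - 7)/(1 - 7) = -0.015438
L_1(3.1) = (3.1 - 1)/(3 - 1) × (3.1 - 5)/(3 - 5) × (3.1 - 7)/(3 - 7) = 0.972562
L_2(3.1) = (3.1 - 1)/(5 - 1) × (3.1 - 3)/(5 - 3) × (3.1 - 7)/(5 - 7) = 0.051188
L_3(3.1) = (3.1 - 1)/(7 - 1) × (3.1 - 3)/(7 - 3) × (3.1 - 5)/(7 - 5) = -0.008313

P(3.1) = 7×L_0(3.1) + 22×L_1(3.1) + 11×L_2(3.1) + 22×L_3(3.1)
P(3.1) = 21.668500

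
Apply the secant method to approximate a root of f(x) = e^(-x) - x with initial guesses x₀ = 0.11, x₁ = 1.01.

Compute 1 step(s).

f(x) = e^(-x) - x
x₀ = 0.11, x₁ = 1.01

Secant formula: x_{n+1} = x_n - f(x_n)(x_n - x_{n-1})/(f(x_n) - f(x_{n-1}))

Iteration 1:
  f(0.110000) = 0.785834
  f(1.010000) = -0.645781
  x_2 = 1.010000 - (-0.645781)×(1.010000 - 0.110000)/(-0.645781 - 0.785834)
       = 0.604023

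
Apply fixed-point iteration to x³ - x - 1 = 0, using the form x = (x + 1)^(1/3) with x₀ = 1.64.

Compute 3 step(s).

Equation: x³ - x - 1 = 0
Fixed-point form: x = (x + 1)^(1/3)
x₀ = 1.64

x_1 = g(1.640000) = 1.382085
x_2 = g(1.382085) = 1.335526
x_3 = g(1.335526) = 1.326768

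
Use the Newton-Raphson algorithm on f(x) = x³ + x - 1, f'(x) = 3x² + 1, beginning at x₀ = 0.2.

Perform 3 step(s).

f(x) = x³ + x - 1
f'(x) = 3x² + 1
x₀ = 0.2

Newton-Raphson formula: x_{n+1} = x_n - f(x_n)/f'(x_n)

Iteration 1:
  f(0.200000) = -0.792000
  f'(0.200000) = 1.120000
  x_1 = 0.200000 - (-0.792000)/1.120000 = 0.907143
Iteration 2:
  f(0.907143) = 0.653638
  f'(0.907143) = 3.468724
  x_2 = 0.907143 - 0.653638/3.468724 = 0.718705
Iteration 3:
  f(0.718705) = 0.089943
  f'(0.718705) = 2.549612
  x_3 = 0.718705 - 0.089943/2.549612 = 0.683428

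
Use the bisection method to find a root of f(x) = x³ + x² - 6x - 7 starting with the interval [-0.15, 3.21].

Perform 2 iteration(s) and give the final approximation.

f(x) = x³ + x² - 6x - 7
Initial interval: [-0.15, 3.21]

Iteration 1:
  c_1 = (-0.150000 + 3.210000)/2 = 1.530000
  f(c_1) = f(1.530000) = -10.257523
  f(a) × f(c) ≥ 0, new interval: [1.530000, 3.210000]
Iteration 2:
  c_2 = (1.530000 + 3.210000)/2 = 2.370000
  f(c_2) = f(2.370000) = -2.291047
  f(a) × f(c) ≥ 0, new interval: [2.370000, 3.210000]

After 2 iteration(s), the approximation is c_2 = 2.370000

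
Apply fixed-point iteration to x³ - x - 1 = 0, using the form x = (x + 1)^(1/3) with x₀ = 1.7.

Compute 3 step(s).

Equation: x³ - x - 1 = 0
Fixed-point form: x = (x + 1)^(1/3)
x₀ = 1.7

x_1 = g(1.700000) = 1.392477
x_2 = g(1.392477) = 1.337465
x_3 = g(1.337465) = 1.327135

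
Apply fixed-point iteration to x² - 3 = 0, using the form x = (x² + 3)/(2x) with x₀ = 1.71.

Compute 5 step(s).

Equation: x² - 3 = 0
Fixed-point form: x = (x² + 3)/(2x)
x₀ = 1.71

x_1 = g(1.710000) = 1.732193
x_2 = g(1.732193) = 1.732051
x_3 = g(1.732051) = 1.732051
x_4 = g(1.732051) = 1.732051
x_5 = g(1.732051) = 1.732051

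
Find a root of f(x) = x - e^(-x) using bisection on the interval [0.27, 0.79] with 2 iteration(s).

f(x) = x - e^(-x)
Initial interval: [0.27, 0.79]

Iteration 1:
  c_1 = (0.270000 + 0.790000)/2 = 0.530000
  f(c_1) = f(0.530000) = -0.058605
  f(a) × f(c) ≥ 0, new interval: [0.530000, 0.790000]
Iteration 2:
  c_2 = (0.530000 + 0.790000)/2 = 0.660000
  f(c_2) = f(0.660000) = 0.143149
  f(a) × f(c) < 0, new interval: [0.530000, 0.660000]

After 2 iteration(s), the approximation is c_2 = 0.660000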